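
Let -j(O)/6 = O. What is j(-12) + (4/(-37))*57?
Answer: 2436/37 ≈ 65.838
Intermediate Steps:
j(O) = -6*O
j(-12) + (4/(-37))*57 = -6*(-12) + (4/(-37))*57 = 72 + (4*(-1/37))*57 = 72 - 4/37*57 = 72 - 228/37 = 2436/37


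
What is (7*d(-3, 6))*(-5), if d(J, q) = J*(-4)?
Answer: -420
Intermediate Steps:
d(J, q) = -4*J
(7*d(-3, 6))*(-5) = (7*(-4*(-3)))*(-5) = (7*12)*(-5) = 84*(-5) = -420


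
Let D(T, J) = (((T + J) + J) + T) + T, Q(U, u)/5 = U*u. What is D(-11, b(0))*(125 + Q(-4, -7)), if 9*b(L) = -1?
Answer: -79235/9 ≈ -8803.9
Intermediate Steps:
b(L) = -1/9 (b(L) = (1/9)*(-1) = -1/9)
Q(U, u) = 5*U*u (Q(U, u) = 5*(U*u) = 5*U*u)
D(T, J) = 2*J + 3*T (D(T, J) = (((J + T) + J) + T) + T = ((T + 2*J) + T) + T = (2*J + 2*T) + T = 2*J + 3*T)
D(-11, b(0))*(125 + Q(-4, -7)) = (2*(-1/9) + 3*(-11))*(125 + 5*(-4)*(-7)) = (-2/9 - 33)*(125 + 140) = -299/9*265 = -79235/9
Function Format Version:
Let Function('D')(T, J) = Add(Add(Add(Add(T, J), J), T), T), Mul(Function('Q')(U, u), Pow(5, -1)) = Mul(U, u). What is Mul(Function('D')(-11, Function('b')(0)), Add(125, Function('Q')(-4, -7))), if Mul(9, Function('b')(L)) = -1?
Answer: Rational(-79235, 9) ≈ -8803.9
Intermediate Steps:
Function('b')(L) = Rational(-1, 9) (Function('b')(L) = Mul(Rational(1, 9), -1) = Rational(-1, 9))
Function('Q')(U, u) = Mul(5, U, u) (Function('Q')(U, u) = Mul(5, Mul(U, u)) = Mul(5, U, u))
Function('D')(T, J) = Add(Mul(2, J), Mul(3, T)) (Function('D')(T, J) = Add(Add(Add(Add(J, T), J), T), T) = Add(Add(Add(T, Mul(2, J)), T), T) = Add(Add(Mul(2, J), Mul(2, T)), T) = Add(Mul(2, J), Mul(3, T)))
Mul(Function('D')(-11, Function('b')(0)), Add(125, Function('Q')(-4, -7))) = Mul(Add(Mul(2, Rational(-1, 9)), Mul(3, -11)), Add(125, Mul(5, -4, -7))) = Mul(Add(Rational(-2, 9), -33), Add(125, 140)) = Mul(Rational(-299, 9), 265) = Rational(-79235, 9)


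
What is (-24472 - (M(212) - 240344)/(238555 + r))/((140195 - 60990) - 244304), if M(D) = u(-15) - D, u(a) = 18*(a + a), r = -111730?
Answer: 3103420304/20938680675 ≈ 0.14821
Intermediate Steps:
u(a) = 36*a (u(a) = 18*(2*a) = 36*a)
M(D) = -540 - D (M(D) = 36*(-15) - D = -540 - D)
(-24472 - (M(212) - 240344)/(238555 + r))/((140195 - 60990) - 244304) = (-24472 - ((-540 - 1*212) - 240344)/(238555 - 111730))/((140195 - 60990) - 244304) = (-24472 - ((-540 - 212) - 240344)/126825)/(79205 - 244304) = (-24472 - (-752 - 240344)/126825)/(-165099) = (-24472 - (-241096)/126825)*(-1/165099) = (-24472 - 1*(-241096/126825))*(-1/165099) = (-24472 + 241096/126825)*(-1/165099) = -3103420304/126825*(-1/165099) = 3103420304/20938680675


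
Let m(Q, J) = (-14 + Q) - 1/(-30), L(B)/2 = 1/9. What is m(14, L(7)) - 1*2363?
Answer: -70889/30 ≈ -2363.0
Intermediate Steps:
L(B) = 2/9
m(Q, J) = -419/30 + Q (m(Q, J) = (-14 + Q) - 1*(-1/30) = (-14 + Q) + 1/30 = -419/30 + Q)
m(14, L(7)) - 1*2363 = (-419/30 + 14) - 1*2363 = 1/30 - 2363 = -70889/30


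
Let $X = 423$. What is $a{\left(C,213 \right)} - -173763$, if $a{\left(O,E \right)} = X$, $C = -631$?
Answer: $174186$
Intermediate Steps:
$a{\left(O,E \right)} = 423$
$a{\left(C,213 \right)} - -173763 = 423 - -173763 = 423 + 173763 = 174186$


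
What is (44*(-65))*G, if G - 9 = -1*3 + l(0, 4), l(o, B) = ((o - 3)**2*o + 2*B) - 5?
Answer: -25740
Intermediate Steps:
l(o, B) = -5 + 2*B + o*(-3 + o)**2 (l(o, B) = ((-3 + o)**2*o + 2*B) - 5 = (o*(-3 + o)**2 + 2*B) - 5 = (2*B + o*(-3 + o)**2) - 5 = -5 + 2*B + o*(-3 + o)**2)
G = 9 (G = 9 + (-1*3 + (-5 + 2*4 + 0*(-3 + 0)**2)) = 9 + (-3 + (-5 + 8 + 0*(-3)**2)) = 9 + (-3 + (-5 + 8 + 0*9)) = 9 + (-3 + (-5 + 8 + 0)) = 9 + (-3 + 3) = 9 + 0 = 9)
(44*(-65))*G = (44*(-65))*9 = -2860*9 = -25740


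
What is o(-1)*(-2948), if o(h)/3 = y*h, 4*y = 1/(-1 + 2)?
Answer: 2211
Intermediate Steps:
y = 1/4 (y = 1/(4*(-1 + 2)) = (1/4)/1 = (1/4)*1 = 1/4 ≈ 0.25000)
o(h) = 3*h/4 (o(h) = 3*(h/4) = 3*h/4)
o(-1)*(-2948) = ((3/4)*(-1))*(-2948) = -3/4*(-2948) = 2211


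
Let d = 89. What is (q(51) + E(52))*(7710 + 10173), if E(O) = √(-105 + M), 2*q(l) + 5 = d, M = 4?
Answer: 751086 + 17883*I*√101 ≈ 7.5109e+5 + 1.7972e+5*I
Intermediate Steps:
q(l) = 42 (q(l) = -5/2 + (½)*89 = -5/2 + 89/2 = 42)
E(O) = I*√101 (E(O) = √(-105 + 4) = √(-101) = I*√101)
(q(51) + E(52))*(7710 + 10173) = (42 + I*√101)*(7710 + 10173) = (42 + I*√101)*17883 = 751086 + 17883*I*√101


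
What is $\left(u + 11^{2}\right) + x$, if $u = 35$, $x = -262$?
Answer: $-106$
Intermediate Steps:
$\left(u + 11^{2}\right) + x = \left(35 + 11^{2}\right) - 262 = \left(35 + 121\right) - 262 = 156 - 262 = -106$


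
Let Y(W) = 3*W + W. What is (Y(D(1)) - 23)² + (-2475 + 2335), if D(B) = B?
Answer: 221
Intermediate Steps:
Y(W) = 4*W
(Y(D(1)) - 23)² + (-2475 + 2335) = (4*1 - 23)² + (-2475 + 2335) = (4 - 23)² - 140 = (-19)² - 140 = 361 - 140 = 221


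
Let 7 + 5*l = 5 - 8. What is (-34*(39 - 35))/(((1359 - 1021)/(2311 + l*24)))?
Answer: -153884/169 ≈ -910.56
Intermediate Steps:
l = -2 (l = -7/5 + (5 - 8)/5 = -7/5 + (⅕)*(-3) = -7/5 - ⅗ = -2)
(-34*(39 - 35))/(((1359 - 1021)/(2311 + l*24))) = (-34*(39 - 35))/(((1359 - 1021)/(2311 - 2*24))) = (-34*4)/((338/(2311 - 48))) = -136/(338/2263) = -136/(338*(1/2263)) = -136/338/2263 = -136*2263/338 = -153884/169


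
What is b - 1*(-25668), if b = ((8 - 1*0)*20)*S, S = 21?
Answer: 29028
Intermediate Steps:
b = 3360 (b = ((8 - 1*0)*20)*21 = ((8 + 0)*20)*21 = (8*20)*21 = 160*21 = 3360)
b - 1*(-25668) = 3360 - 1*(-25668) = 3360 + 25668 = 29028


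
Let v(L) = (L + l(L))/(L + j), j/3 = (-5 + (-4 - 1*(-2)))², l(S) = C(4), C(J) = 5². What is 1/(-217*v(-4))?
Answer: -143/4557 ≈ -0.031380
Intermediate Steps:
C(J) = 25
l(S) = 25
j = 147 (j = 3*(-5 + (-4 - 1*(-2)))² = 3*(-5 + (-4 + 2))² = 3*(-5 - 2)² = 3*(-7)² = 3*49 = 147)
v(L) = (25 + L)/(147 + L) (v(L) = (L + 25)/(L + 147) = (25 + L)/(147 + L))
1/(-217*v(-4)) = 1/(-217*(25 - 4)/(147 - 4)) = 1/(-217*21/143) = 1/(-4557/143) = -143/4557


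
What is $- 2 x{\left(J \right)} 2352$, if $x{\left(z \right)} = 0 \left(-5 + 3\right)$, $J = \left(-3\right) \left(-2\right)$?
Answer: $0$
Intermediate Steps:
$J = 6$
$x{\left(z \right)} = 0$ ($x{\left(z \right)} = 0 \left(-2\right) = 0$)
$- 2 x{\left(J \right)} 2352 = \left(-2\right) 0 \cdot 2352 = 0 \cdot 2352 = 0$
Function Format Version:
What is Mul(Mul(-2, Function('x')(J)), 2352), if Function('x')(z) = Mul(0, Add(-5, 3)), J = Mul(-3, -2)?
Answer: 0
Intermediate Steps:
J = 6
Function('x')(z) = 0 (Function('x')(z) = Mul(0, -2) = 0)
Mul(Mul(-2, Function('x')(J)), 2352) = Mul(Mul(-2, 0), 2352) = Mul(0, 2352) = 0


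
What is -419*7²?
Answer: -20531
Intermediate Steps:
-419*7² = -419*49 = -20531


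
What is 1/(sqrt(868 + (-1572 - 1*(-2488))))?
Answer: sqrt(446)/892 ≈ 0.023676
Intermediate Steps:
1/(sqrt(868 + (-1572 - 1*(-2488)))) = 1/(sqrt(868 + (-1572 + 2488))) = 1/(sqrt(868 + 916)) = 1/(sqrt(1784)) = 1/(2*sqrt(446)) = sqrt(446)/892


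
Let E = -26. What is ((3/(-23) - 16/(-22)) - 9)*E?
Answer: 55276/253 ≈ 218.48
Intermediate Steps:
((3/(-23) - 16/(-22)) - 9)*E = ((3/(-23) - 16/(-22)) - 9)*(-26) = ((3*(-1/23) - 16*(-1/22)) - 9)*(-26) = ((-3/23 + 8/11) - 9)*(-26) = (151/253 - 9)*(-26) = -2126/253*(-26) = 55276/253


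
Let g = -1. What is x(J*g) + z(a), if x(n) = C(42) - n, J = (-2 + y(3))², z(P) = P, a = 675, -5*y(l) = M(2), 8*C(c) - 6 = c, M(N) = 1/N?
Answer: 68541/100 ≈ 685.41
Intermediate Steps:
C(c) = ¾ + c/8
y(l) = -⅒ (y(l) = -⅕/2 = -⅕*½ = -⅒)
J = 441/100 (J = (-2 - ⅒)² = (-21/10)² = 441/100 ≈ 4.4100)
x(n) = 6 - n (x(n) = (¾ + (⅛)*42) - n = (¾ + 21/4) - n = 6 - n)
x(J*g) + z(a) = (6 - 441*(-1)/100) + 675 = (6 - 1*(-441/100)) + 675 = (6 + 441/100) + 675 = 1041/100 + 675 = 68541/100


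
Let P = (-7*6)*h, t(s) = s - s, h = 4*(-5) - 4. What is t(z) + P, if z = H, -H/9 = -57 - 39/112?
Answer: 1008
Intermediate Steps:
H = 57807/112 (H = -9*(-57 - 39/112) = -9*(-6423/112) = 57807/112 ≈ 516.13)
z = 57807/112 ≈ 516.13
h = -24 (h = -20 - 4 = -24)
t(s) = 0
P = 1008 (P = -7*6*(-24) = -42*(-24) = 1008)
t(z) + P = 0 + 1008 = 1008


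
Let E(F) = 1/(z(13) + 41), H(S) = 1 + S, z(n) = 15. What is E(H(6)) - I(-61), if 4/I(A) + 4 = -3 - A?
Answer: -85/1512 ≈ -0.056217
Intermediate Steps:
I(A) = 4/(-7 - A) (I(A) = 4/(-4 + (-3 - A)) = 4/(-7 - A))
E(F) = 1/56 (E(F) = 1/(15 + 41) = 1/56)
E(H(6)) - I(-61) = 1/56 - (-4)/(7 - 61) = 1/56 - (-4)/(-54) = 1/56 - (-4)*(-1)/54 = 1/56 - 1*2/27 = 1/56 - 2/27 = -85/1512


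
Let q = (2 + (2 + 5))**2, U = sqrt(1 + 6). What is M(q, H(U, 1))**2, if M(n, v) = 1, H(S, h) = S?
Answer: 1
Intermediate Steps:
U = sqrt(7) ≈ 2.6458
q = 81 (q = (2 + 7)**2 = 9**2 = 81)
M(q, H(U, 1))**2 = 1**2 = 1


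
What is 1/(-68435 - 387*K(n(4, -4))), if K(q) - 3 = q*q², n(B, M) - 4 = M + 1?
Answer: -1/69983 ≈ -1.4289e-5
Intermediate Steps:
n(B, M) = 5 + M (n(B, M) = 4 + (M + 1) = 4 + (1 + M) = 5 + M)
K(q) = 3 + q³ (K(q) = 3 + q*q² = 3 + q³)
1/(-68435 - 387*K(n(4, -4))) = 1/(-68435 - 387*(3 + (5 - 4)³)) = 1/(-68435 - 387*(3 + 1³)) = 1/(-68435 - 387*(3 + 1)) = 1/(-68435 - 387*4) = 1/(-68435 - 1548) = 1/(-69983) = -1/69983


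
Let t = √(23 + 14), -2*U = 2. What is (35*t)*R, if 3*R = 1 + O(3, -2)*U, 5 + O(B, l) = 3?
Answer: 35*√37 ≈ 212.90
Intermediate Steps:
U = -1 (U = -½*2 = -1)
O(B, l) = -2 (O(B, l) = -5 + 3 = -2)
t = √37 ≈ 6.0828
R = 1 (R = (1 - 2*(-1))/3 = (1 + 2)/3 = (⅓)*3 = 1)
(35*t)*R = (35*√37)*1 = 35*√37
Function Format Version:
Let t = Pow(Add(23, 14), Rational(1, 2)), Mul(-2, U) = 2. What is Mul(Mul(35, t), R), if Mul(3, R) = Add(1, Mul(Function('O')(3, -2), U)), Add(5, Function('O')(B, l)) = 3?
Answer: Mul(35, Pow(37, Rational(1, 2))) ≈ 212.90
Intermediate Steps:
U = -1 (U = Mul(Rational(-1, 2), 2) = -1)
Function('O')(B, l) = -2 (Function('O')(B, l) = Add(-5, 3) = -2)
t = Pow(37, Rational(1, 2)) ≈ 6.0828
R = 1 (R = Mul(Rational(1, 3), Add(1, Mul(-2, -1))) = Mul(Rational(1, 3), Add(1, 2)) = Mul(Rational(1, 3), 3) = 1)
Mul(Mul(35, t), R) = Mul(Mul(35, Pow(37, Rational(1, 2))), 1) = Mul(35, Pow(37, Rational(1, 2)))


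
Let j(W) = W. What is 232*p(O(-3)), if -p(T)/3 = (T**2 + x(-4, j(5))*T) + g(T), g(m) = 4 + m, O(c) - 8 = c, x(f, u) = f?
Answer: -9744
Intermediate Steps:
O(c) = 8 + c
p(T) = -12 - 3*T**2 + 9*T (p(T) = -3*((T**2 - 4*T) + (4 + T)) = -3*(4 + T**2 - 3*T) = -12 - 3*T**2 + 9*T)
232*p(O(-3)) = 232*(-12 - 3*(8 - 3)**2 + 9*(8 - 3)) = 232*(-12 - 3*5**2 + 9*5) = 232*(-12 - 3*25 + 45) = 232*(-12 - 75 + 45) = 232*(-42) = -9744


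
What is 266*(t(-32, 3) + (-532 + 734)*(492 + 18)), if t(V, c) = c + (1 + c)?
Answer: 27405182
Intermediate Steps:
t(V, c) = 1 + 2*c
266*(t(-32, 3) + (-532 + 734)*(492 + 18)) = 266*((1 + 2*3) + (-532 + 734)*(492 + 18)) = 266*((1 + 6) + 202*510) = 266*(7 + 103020) = 266*103027 = 27405182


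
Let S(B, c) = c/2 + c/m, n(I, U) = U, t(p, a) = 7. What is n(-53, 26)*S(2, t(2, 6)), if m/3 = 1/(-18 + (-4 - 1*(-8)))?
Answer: -2275/3 ≈ -758.33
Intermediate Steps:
m = -3/14 (m = 3/(-18 + (-4 - 1*(-8))) = 3/(-18 + (-4 + 8)) = 3/(-18 + 4) = 3/(-14) = 3*(-1/14) = -3/14 ≈ -0.21429)
S(B, c) = -25*c/6 (S(B, c) = c/2 + c/(-3/14) = c*(½) + c*(-14/3) = c/2 - 14*c/3 = -25*c/6)
n(-53, 26)*S(2, t(2, 6)) = 26*(-25/6*7) = 26*(-175/6) = -2275/3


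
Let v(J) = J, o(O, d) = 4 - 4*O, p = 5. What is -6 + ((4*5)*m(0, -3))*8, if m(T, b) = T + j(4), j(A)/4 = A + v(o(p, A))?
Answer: -7686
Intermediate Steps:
j(A) = -64 + 4*A (j(A) = 4*(A + (4 - 4*5)) = 4*(A + (4 - 20)) = 4*(A - 16) = 4*(-16 + A) = -64 + 4*A)
m(T, b) = -48 + T (m(T, b) = T + (-64 + 4*4) = T + (-64 + 16) = T - 48 = -48 + T)
-6 + ((4*5)*m(0, -3))*8 = -6 + ((4*5)*(-48 + 0))*8 = -6 + (20*(-48))*8 = -6 - 960*8 = -6 - 7680 = -7686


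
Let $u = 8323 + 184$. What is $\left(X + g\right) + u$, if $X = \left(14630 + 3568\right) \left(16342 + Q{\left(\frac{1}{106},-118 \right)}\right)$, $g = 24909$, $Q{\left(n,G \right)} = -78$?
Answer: $296005688$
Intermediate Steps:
$u = 8507$
$X = 295972272$ ($X = \left(14630 + 3568\right) \left(16342 - 78\right) = 18198 \cdot 16264 = 295972272$)
$\left(X + g\right) + u = \left(295972272 + 24909\right) + 8507 = 295997181 + 8507 = 296005688$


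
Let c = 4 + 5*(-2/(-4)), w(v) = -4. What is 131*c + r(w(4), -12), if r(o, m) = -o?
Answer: 1711/2 ≈ 855.50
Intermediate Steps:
c = 13/2 (c = 4 + 5*(-2*(-1/4)) = 4 + 5*(1/2) = 4 + 5/2 = 13/2 ≈ 6.5000)
131*c + r(w(4), -12) = 131*(13/2) - 1*(-4) = 1703/2 + 4 = 1711/2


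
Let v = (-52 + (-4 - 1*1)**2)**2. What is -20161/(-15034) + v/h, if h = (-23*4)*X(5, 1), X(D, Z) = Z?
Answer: -4552487/691564 ≈ -6.5829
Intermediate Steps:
h = -92 (h = -23*4*1 = -92*1 = -92)
v = 729 (v = (-52 + (-4 - 1)**2)**2 = (-52 + (-5)**2)**2 = (-52 + 25)**2 = (-27)**2 = 729)
-20161/(-15034) + v/h = -20161/(-15034) + 729/(-92) = -20161*(-1/15034) + 729*(-1/92) = 20161/15034 - 729/92 = -4552487/691564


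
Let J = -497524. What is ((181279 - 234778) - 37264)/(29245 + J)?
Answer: 90763/468279 ≈ 0.19382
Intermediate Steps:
((181279 - 234778) - 37264)/(29245 + J) = ((181279 - 234778) - 37264)/(29245 - 497524) = (-53499 - 37264)/(-468279) = -90763*(-1/468279) = 90763/468279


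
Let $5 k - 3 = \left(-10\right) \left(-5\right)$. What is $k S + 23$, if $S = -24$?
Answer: $- \frac{1157}{5} \approx -231.4$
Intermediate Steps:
$k = \frac{53}{5}$ ($k = \frac{3}{5} + \frac{\left(-10\right) \left(-5\right)}{5} = \frac{3}{5} + \frac{1}{5} \cdot 50 = \frac{3}{5} + 10 = \frac{53}{5} \approx 10.6$)
$k S + 23 = \frac{53}{5} \left(-24\right) + 23 = - \frac{1272}{5} + 23 = - \frac{1157}{5}$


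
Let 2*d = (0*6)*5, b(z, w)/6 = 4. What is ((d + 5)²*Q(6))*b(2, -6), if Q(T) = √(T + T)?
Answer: 1200*√3 ≈ 2078.5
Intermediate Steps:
b(z, w) = 24 (b(z, w) = 6*4 = 24)
d = 0 (d = ((0*6)*5)/2 = (0*5)/2 = (½)*0 = 0)
Q(T) = √2*√T (Q(T) = √(2*T) = √2*√T)
((d + 5)²*Q(6))*b(2, -6) = ((0 + 5)²*(√2*√6))*24 = (5²*(2*√3))*24 = (25*(2*√3))*24 = (50*√3)*24 = 1200*√3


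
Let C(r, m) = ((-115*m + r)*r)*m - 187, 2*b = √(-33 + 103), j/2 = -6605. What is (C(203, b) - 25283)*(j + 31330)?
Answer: -7864215900 + 373353540*√70 ≈ -4.7405e+9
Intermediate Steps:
j = -13210 (j = 2*(-6605) = -13210)
b = √70/2 (b = √(-33 + 103)/2 = √70/2 ≈ 4.1833)
C(r, m) = -187 + m*r*(r - 115*m) (C(r, m) = ((r - 115*m)*r)*m - 187 = (r*(r - 115*m))*m - 187 = m*r*(r - 115*m) - 187 = -187 + m*r*(r - 115*m))
(C(203, b) - 25283)*(j + 31330) = ((-187 + (√70/2)*203² - 115*203*(√70/2)²) - 25283)*(-13210 + 31330) = ((-187 + (√70/2)*41209 - 115*203*35/2) - 25283)*18120 = ((-187 + 41209*√70/2 - 817075/2) - 25283)*18120 = ((-817449/2 + 41209*√70/2) - 25283)*18120 = (-868015/2 + 41209*√70/2)*18120 = -7864215900 + 373353540*√70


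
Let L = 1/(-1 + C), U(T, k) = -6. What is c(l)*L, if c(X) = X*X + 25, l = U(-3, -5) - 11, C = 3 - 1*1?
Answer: 314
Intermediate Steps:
C = 2 (C = 3 - 1 = 2)
l = -17 (l = -6 - 11 = -17)
c(X) = 25 + X² (c(X) = X² + 25 = 25 + X²)
L = 1 (L = 1/(-1 + 2) = 1/1 = 1)
c(l)*L = (25 + (-17)²)*1 = (25 + 289)*1 = 314*1 = 314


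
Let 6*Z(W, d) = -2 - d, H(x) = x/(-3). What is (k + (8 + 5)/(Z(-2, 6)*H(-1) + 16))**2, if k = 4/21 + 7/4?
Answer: 339889/44100 ≈ 7.7072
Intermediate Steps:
H(x) = -x/3 (H(x) = x*(-1/3) = -x/3)
Z(W, d) = -1/3 - d/6 (Z(W, d) = (-2 - d)/6 = -1/3 - d/6)
k = 163/84 (k = 4*(1/21) + 7*(1/4) = 4/21 + 7/4 = 163/84 ≈ 1.9405)
(k + (8 + 5)/(Z(-2, 6)*H(-1) + 16))**2 = (163/84 + (8 + 5)/((-1/3 - 1/6*6)*(-1/3*(-1)) + 16))**2 = (163/84 + 13/((-1/3 - 1)*(1/3) + 16))**2 = (163/84 + 13/(-4/3*1/3 + 16))**2 = (163/84 + 13/(-4/9 + 16))**2 = (163/84 + 13/(140/9))**2 = (163/84 + 13*(9/140))**2 = (163/84 + 117/140)**2 = (583/210)**2 = 339889/44100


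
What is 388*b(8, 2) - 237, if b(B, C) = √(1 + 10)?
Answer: -237 + 388*√11 ≈ 1049.8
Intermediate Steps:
b(B, C) = √11
388*b(8, 2) - 237 = 388*√11 - 237 = -237 + 388*√11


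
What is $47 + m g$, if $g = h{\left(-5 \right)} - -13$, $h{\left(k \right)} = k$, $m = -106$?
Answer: $-801$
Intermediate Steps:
$g = 8$ ($g = -5 - -13 = -5 + 13 = 8$)
$47 + m g = 47 - 848 = -801$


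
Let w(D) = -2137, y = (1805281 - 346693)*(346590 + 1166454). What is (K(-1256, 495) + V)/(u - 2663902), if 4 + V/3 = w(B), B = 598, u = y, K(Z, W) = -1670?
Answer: -8093/2206905157970 ≈ -3.6671e-9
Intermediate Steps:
y = 2206907821872 (y = 1458588*1513044 = 2206907821872)
u = 2206907821872
V = -6423 (V = -12 + 3*(-2137) = -12 - 6411 = -6423)
(K(-1256, 495) + V)/(u - 2663902) = (-1670 - 6423)/(2206907821872 - 2663902) = -8093/2206905157970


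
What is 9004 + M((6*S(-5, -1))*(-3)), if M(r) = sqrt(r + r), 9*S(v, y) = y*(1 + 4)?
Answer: 9004 + 2*sqrt(5) ≈ 9008.5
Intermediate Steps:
S(v, y) = 5*y/9 (S(v, y) = (y*(1 + 4))/9 = (y*5)/9 = (5*y)/9 = 5*y/9)
M(r) = sqrt(2)*sqrt(r) (M(r) = sqrt(2*r) = sqrt(2)*sqrt(r))
9004 + M((6*S(-5, -1))*(-3)) = 9004 + sqrt(2)*sqrt((6*((5/9)*(-1)))*(-3)) = 9004 + sqrt(2)*sqrt((6*(-5/9))*(-3)) = 9004 + sqrt(2)*sqrt(-10/3*(-3)) = 9004 + sqrt(2)*sqrt(10) = 9004 + 2*sqrt(5)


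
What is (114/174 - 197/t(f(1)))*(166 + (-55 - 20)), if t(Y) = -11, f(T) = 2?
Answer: 538902/319 ≈ 1689.3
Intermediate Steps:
(114/174 - 197/t(f(1)))*(166 + (-55 - 20)) = (114/174 - 197/(-11))*(166 + (-55 - 20)) = (114*(1/174) - 197*(-1/11))*(166 - 75) = (19/29 + 197/11)*91 = (5922/319)*91 = 538902/319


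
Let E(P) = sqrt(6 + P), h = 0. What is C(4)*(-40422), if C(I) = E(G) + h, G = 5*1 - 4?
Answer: -40422*sqrt(7) ≈ -1.0695e+5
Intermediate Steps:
G = 1 (G = 5 - 4 = 1)
C(I) = sqrt(7) (C(I) = sqrt(6 + 1) + 0 = sqrt(7) + 0 = sqrt(7))
C(4)*(-40422) = sqrt(7)*(-40422) = -40422*sqrt(7)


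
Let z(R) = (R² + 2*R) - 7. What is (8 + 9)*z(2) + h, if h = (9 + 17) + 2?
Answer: 45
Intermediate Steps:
h = 28 (h = 26 + 2 = 28)
z(R) = -7 + R² + 2*R
(8 + 9)*z(2) + h = (8 + 9)*(-7 + 2² + 2*2) + 28 = 17*(-7 + 4 + 4) + 28 = 17*1 + 28 = 17 + 28 = 45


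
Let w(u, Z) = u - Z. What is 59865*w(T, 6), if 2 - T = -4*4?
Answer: 718380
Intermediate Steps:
T = 18 (T = 2 - (-4)*4 = 2 - 1*(-16) = 2 + 16 = 18)
59865*w(T, 6) = 59865*(18 - 1*6) = 59865*(18 - 6) = 59865*12 = 718380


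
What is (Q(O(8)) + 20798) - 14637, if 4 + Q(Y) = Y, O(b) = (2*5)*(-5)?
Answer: 6107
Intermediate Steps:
O(b) = -50 (O(b) = 10*(-5) = -50)
Q(Y) = -4 + Y
(Q(O(8)) + 20798) - 14637 = ((-4 - 50) + 20798) - 14637 = (-54 + 20798) - 14637 = 20744 - 14637 = 6107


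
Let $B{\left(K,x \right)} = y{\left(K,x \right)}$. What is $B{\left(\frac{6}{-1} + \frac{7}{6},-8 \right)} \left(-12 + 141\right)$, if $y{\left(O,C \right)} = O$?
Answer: $- \frac{1247}{2} \approx -623.5$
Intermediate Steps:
$B{\left(K,x \right)} = K$
$B{\left(\frac{6}{-1} + \frac{7}{6},-8 \right)} \left(-12 + 141\right) = \left(\frac{6}{-1} + \frac{7}{6}\right) \left(-12 + 141\right) = \left(6 \left(-1\right) + 7 \cdot \frac{1}{6}\right) 129 = \left(-6 + \frac{7}{6}\right) 129 = \left(- \frac{29}{6}\right) 129 = - \frac{1247}{2}$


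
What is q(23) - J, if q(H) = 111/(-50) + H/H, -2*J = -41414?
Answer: -1035411/50 ≈ -20708.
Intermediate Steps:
J = 20707 (J = -½*(-41414) = 20707)
q(H) = -61/50 (q(H) = 111*(-1/50) + 1 = -111/50 + 1 = -61/50)
q(23) - J = -61/50 - 1*20707 = -61/50 - 20707 = -1035411/50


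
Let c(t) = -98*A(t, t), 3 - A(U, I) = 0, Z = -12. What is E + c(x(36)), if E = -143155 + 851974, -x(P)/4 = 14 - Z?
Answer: 708525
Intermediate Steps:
A(U, I) = 3 (A(U, I) = 3 - 1*0 = 3 + 0 = 3)
x(P) = -104 (x(P) = -4*(14 - 1*(-12)) = -4*(14 + 12) = -4*26 = -104)
c(t) = -294 (c(t) = -98*3 = -294)
E = 708819
E + c(x(36)) = 708819 - 294 = 708525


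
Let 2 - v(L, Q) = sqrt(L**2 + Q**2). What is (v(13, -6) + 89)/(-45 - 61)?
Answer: -91/106 + sqrt(205)/106 ≈ -0.72342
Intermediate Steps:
v(L, Q) = 2 - sqrt(L**2 + Q**2)
(v(13, -6) + 89)/(-45 - 61) = ((2 - sqrt(13**2 + (-6)**2)) + 89)/(-45 - 61) = ((2 - sqrt(169 + 36)) + 89)/(-106) = ((2 - sqrt(205)) + 89)*(-1/106) = (91 - sqrt(205))*(-1/106) = -91/106 + sqrt(205)/106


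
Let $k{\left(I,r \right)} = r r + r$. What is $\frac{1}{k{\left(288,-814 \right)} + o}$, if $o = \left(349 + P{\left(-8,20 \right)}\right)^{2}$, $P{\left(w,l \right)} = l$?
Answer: $\frac{1}{797943} \approx 1.2532 \cdot 10^{-6}$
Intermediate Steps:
$k{\left(I,r \right)} = r + r^{2}$ ($k{\left(I,r \right)} = r^{2} + r = r + r^{2}$)
$o = 136161$ ($o = \left(349 + 20\right)^{2} = 369^{2} = 136161$)
$\frac{1}{k{\left(288,-814 \right)} + o} = \frac{1}{- 814 \left(1 - 814\right) + 136161} = \frac{1}{\left(-814\right) \left(-813\right) + 136161} = \frac{1}{661782 + 136161} = \frac{1}{797943}$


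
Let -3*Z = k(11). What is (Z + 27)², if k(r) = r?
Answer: 4900/9 ≈ 544.44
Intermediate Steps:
Z = -11/3 (Z = -⅓*11 = -11/3 ≈ -3.6667)
(Z + 27)² = (-11/3 + 27)² = (70/3)² = 4900/9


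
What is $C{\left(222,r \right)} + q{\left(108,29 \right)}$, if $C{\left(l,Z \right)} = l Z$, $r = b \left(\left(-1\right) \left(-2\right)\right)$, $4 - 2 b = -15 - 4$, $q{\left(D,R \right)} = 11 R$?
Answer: $5425$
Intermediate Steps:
$b = \frac{23}{2}$ ($b = 2 - \frac{-15 - 4}{2} = 2 - - \frac{19}{2} = 2 + \frac{19}{2} = \frac{23}{2} \approx 11.5$)
$r = 23$ ($r = \frac{23 \left(\left(-1\right) \left(-2\right)\right)}{2} = \frac{23}{2} \cdot 2 = 23$)
$C{\left(l,Z \right)} = Z l$
$C{\left(222,r \right)} + q{\left(108,29 \right)} = 23 \cdot 222 + 11 \cdot 29 = 5106 + 319 = 5425$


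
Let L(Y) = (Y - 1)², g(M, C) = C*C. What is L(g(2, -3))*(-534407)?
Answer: -34202048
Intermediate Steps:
g(M, C) = C²
L(Y) = (-1 + Y)²
L(g(2, -3))*(-534407) = (-1 + (-3)²)²*(-534407) = (-1 + 9)²*(-534407) = 8²*(-534407) = 64*(-534407) = -34202048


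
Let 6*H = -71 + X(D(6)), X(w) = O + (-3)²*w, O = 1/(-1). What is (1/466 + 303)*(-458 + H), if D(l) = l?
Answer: -65092739/466 ≈ -1.3968e+5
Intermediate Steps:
O = -1
X(w) = -1 + 9*w (X(w) = -1 + (-3)²*w = -1 + 9*w)
H = -3 (H = (-71 + (-1 + 9*6))/6 = (-71 + (-1 + 54))/6 = (-71 + 53)/6 = (⅙)*(-18) = -3)
(1/466 + 303)*(-458 + H) = (1/466 + 303)*(-458 - 3) = (1/466 + 303)*(-461) = (141199/466)*(-461) = -65092739/466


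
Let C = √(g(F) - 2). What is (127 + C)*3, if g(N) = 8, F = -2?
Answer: 381 + 3*√6 ≈ 388.35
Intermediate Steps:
C = √6 (C = √(8 - 2) = √6 ≈ 2.4495)
(127 + C)*3 = (127 + √6)*3 = 381 + 3*√6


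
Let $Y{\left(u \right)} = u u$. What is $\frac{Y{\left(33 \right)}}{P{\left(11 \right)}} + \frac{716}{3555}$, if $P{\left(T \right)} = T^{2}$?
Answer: $\frac{32711}{3555} \approx 9.2014$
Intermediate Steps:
$Y{\left(u \right)} = u^{2}$
$\frac{Y{\left(33 \right)}}{P{\left(11 \right)}} + \frac{716}{3555} = \frac{33^{2}}{11^{2}} + \frac{716}{3555} = \frac{1089}{121} + 716 \cdot \frac{1}{3555} = 1089 \cdot \frac{1}{121} + \frac{716}{3555} = 9 + \frac{716}{3555} = \frac{32711}{3555}$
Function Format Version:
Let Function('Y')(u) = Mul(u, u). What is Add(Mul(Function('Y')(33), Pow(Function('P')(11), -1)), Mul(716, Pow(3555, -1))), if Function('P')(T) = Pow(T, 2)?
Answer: Rational(32711, 3555) ≈ 9.2014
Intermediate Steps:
Function('Y')(u) = Pow(u, 2)
Add(Mul(Function('Y')(33), Pow(Function('P')(11), -1)), Mul(716, Pow(3555, -1))) = Add(Mul(Pow(33, 2), Pow(Pow(11, 2), -1)), Mul(716, Pow(3555, -1))) = Add(Mul(1089, Pow(121, -1)), Mul(716, Rational(1, 3555))) = Add(Mul(1089, Rational(1, 121)), Rational(716, 3555)) = Add(9, Rational(716, 3555)) = Rational(32711, 3555)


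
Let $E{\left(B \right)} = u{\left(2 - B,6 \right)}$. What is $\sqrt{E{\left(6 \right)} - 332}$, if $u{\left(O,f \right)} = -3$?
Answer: $i \sqrt{335} \approx 18.303 i$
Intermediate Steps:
$E{\left(B \right)} = -3$
$\sqrt{E{\left(6 \right)} - 332} = \sqrt{-3 - 332} = \sqrt{-335} = i \sqrt{335}$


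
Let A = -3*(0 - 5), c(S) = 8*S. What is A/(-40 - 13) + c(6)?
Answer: 2529/53 ≈ 47.717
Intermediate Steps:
A = 15 (A = -3*(-5) = 15)
A/(-40 - 13) + c(6) = 15/(-40 - 13) + 8*6 = 15/(-53) + 48 = -1/53*15 + 48 = -15/53 + 48 = 2529/53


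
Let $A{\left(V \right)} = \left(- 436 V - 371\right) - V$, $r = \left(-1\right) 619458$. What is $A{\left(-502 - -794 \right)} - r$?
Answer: $491483$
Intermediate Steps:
$r = -619458$
$A{\left(V \right)} = -371 - 437 V$ ($A{\left(V \right)} = \left(-371 - 436 V\right) - V = -371 - 437 V$)
$A{\left(-502 - -794 \right)} - r = \left(-371 - 437 \left(-502 - -794\right)\right) - -619458 = \left(-371 - 437 \left(-502 + 794\right)\right) + 619458 = \left(-371 - 127604\right) + 619458 = -127975 + 619458 = 491483$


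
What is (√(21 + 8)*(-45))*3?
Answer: -135*√29 ≈ -727.00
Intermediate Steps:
(√(21 + 8)*(-45))*3 = (√29*(-45))*3 = -45*√29*3 = -135*√29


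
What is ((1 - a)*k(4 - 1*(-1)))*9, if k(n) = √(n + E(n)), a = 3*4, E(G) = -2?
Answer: -99*√3 ≈ -171.47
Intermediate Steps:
a = 12
k(n) = √(-2 + n) (k(n) = √(n - 2) = √(-2 + n))
((1 - a)*k(4 - 1*(-1)))*9 = ((1 - 1*12)*√(-2 + (4 - 1*(-1))))*9 = ((1 - 12)*√(-2 + (4 + 1)))*9 = -11*√(-2 + 5)*9 = -11*√3*9 = -99*√3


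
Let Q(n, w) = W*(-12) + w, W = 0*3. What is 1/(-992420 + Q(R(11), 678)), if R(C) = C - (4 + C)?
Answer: -1/991742 ≈ -1.0083e-6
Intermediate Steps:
R(C) = -4 (R(C) = C + (-4 - C) = -4)
W = 0
Q(n, w) = w (Q(n, w) = 0*(-12) + w = 0 + w = w)
1/(-992420 + Q(R(11), 678)) = 1/(-992420 + 678) = 1/(-991742) = -1/991742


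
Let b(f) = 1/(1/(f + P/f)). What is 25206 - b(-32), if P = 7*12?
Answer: 201925/8 ≈ 25241.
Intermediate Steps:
P = 84
b(f) = f + 84/f (b(f) = 1/(1/(f + 84/f)) = f + 84/f)
25206 - b(-32) = 25206 - (-32 + 84/(-32)) = 25206 - (-32 + 84*(-1/32)) = 25206 - (-32 - 21/8) = 25206 - 1*(-277/8) = 25206 + 277/8 = 201925/8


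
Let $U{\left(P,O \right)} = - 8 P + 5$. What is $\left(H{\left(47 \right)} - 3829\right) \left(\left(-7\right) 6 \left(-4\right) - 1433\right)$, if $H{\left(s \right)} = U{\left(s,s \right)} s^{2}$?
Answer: $1041560520$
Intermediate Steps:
$U{\left(P,O \right)} = 5 - 8 P$
$H{\left(s \right)} = s^{2} \left(5 - 8 s\right)$ ($H{\left(s \right)} = \left(5 - 8 s\right) s^{2} = s^{2} \left(5 - 8 s\right)$)
$\left(H{\left(47 \right)} - 3829\right) \left(\left(-7\right) 6 \left(-4\right) - 1433\right) = \left(47^{2} \left(5 - 376\right) - 3829\right) \left(\left(-7\right) 6 \left(-4\right) - 1433\right) = \left(2209 \left(5 - 376\right) - 3829\right) \left(\left(-42\right) \left(-4\right) - 1433\right) = \left(2209 \left(-371\right) - 3829\right) \left(168 - 1433\right) = \left(-819539 - 3829\right) \left(-1265\right) = \left(-823368\right) \left(-1265\right) = 1041560520$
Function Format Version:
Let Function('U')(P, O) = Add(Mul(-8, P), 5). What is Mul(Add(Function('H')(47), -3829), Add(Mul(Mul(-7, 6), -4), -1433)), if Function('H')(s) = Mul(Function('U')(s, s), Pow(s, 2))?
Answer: 1041560520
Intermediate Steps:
Function('U')(P, O) = Add(5, Mul(-8, P))
Function('H')(s) = Mul(Pow(s, 2), Add(5, Mul(-8, s))) (Function('H')(s) = Mul(Add(5, Mul(-8, s)), Pow(s, 2)) = Mul(Pow(s, 2), Add(5, Mul(-8, s))))
Mul(Add(Function('H')(47), -3829), Add(Mul(Mul(-7, 6), -4), -1433)) = Mul(Add(Mul(Pow(47, 2), Add(5, Mul(-8, 47))), -3829), Add(Mul(Mul(-7, 6), -4), -1433)) = Mul(Add(Mul(2209, Add(5, -376)), -3829), Add(Mul(-42, -4), -1433)) = Mul(Add(Mul(2209, -371), -3829), Add(168, -1433)) = Mul(Add(-819539, -3829), -1265) = Mul(-823368, -1265) = 1041560520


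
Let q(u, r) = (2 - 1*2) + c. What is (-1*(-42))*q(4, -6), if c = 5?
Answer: 210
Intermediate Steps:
q(u, r) = 5 (q(u, r) = (2 - 1*2) + 5 = (2 - 2) + 5 = 0 + 5 = 5)
(-1*(-42))*q(4, -6) = -1*(-42)*5 = 42*5 = 210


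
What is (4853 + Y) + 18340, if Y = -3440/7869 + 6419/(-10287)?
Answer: 14553103972/627507 ≈ 23192.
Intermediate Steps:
Y = -665879/627507 (Y = -3440*1/7869 + 6419*(-1/10287) = -80/183 - 6419/10287 = -665879/627507 ≈ -1.0611)
(4853 + Y) + 18340 = (4853 - 665879/627507) + 18340 = 3044625592/627507 + 18340 = 14553103972/627507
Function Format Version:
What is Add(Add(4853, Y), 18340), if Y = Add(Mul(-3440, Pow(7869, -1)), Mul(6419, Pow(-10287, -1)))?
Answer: Rational(14553103972, 627507) ≈ 23192.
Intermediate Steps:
Y = Rational(-665879, 627507) (Y = Add(Mul(-3440, Rational(1, 7869)), Mul(6419, Rational(-1, 10287))) = Add(Rational(-80, 183), Rational(-6419, 10287)) = Rational(-665879, 627507) ≈ -1.0611)
Add(Add(4853, Y), 18340) = Add(Add(4853, Rational(-665879, 627507)), 18340) = Add(Rational(3044625592, 627507), 18340) = Rational(14553103972, 627507)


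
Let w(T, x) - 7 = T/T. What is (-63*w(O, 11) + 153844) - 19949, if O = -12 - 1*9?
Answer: 133391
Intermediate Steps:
O = -21 (O = -12 - 9 = -21)
w(T, x) = 8 (w(T, x) = 7 + T/T = 7 + 1 = 8)
(-63*w(O, 11) + 153844) - 19949 = (-63*8 + 153844) - 19949 = (-504 + 153844) - 19949 = 153340 - 19949 = 133391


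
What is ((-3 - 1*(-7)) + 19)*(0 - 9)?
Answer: -207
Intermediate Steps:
((-3 - 1*(-7)) + 19)*(0 - 9) = ((-3 + 7) + 19)*(-9) = (4 + 19)*(-9) = 23*(-9) = -207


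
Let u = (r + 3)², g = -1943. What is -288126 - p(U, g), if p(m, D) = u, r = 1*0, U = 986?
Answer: -288135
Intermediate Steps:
r = 0
u = 9 (u = (0 + 3)² = 3² = 9)
p(m, D) = 9
-288126 - p(U, g) = -288126 - 1*9 = -288126 - 9 = -288135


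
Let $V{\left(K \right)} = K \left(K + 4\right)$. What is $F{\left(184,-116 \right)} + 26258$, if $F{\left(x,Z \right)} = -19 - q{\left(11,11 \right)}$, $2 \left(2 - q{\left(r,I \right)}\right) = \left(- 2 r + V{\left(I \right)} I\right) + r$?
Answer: $27139$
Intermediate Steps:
$V{\left(K \right)} = K \left(4 + K\right)$
$q{\left(r,I \right)} = 2 + \frac{r}{2} - \frac{I^{2} \left(4 + I\right)}{2}$ ($q{\left(r,I \right)} = 2 - \frac{\left(- 2 r + I \left(4 + I\right) I\right) + r}{2} = 2 - \frac{\left(- 2 r + I^{2} \left(4 + I\right)\right) + r}{2} = 2 - \frac{- r + I^{2} \left(4 + I\right)}{2} = 2 - \left(- \frac{r}{2} + \frac{I^{2} \left(4 + I\right)}{2}\right) = 2 + \frac{r}{2} - \frac{I^{2} \left(4 + I\right)}{2}$)
$F{\left(x,Z \right)} = 881$ ($F{\left(x,Z \right)} = -19 - \left(2 + \frac{1}{2} \cdot 11 - \frac{11^{2} \left(4 + 11\right)}{2}\right) = -19 - \left(2 + \frac{11}{2} - \frac{121}{2} \cdot 15\right) = -19 - \left(2 + \frac{11}{2} - \frac{1815}{2}\right) = -19 - -900 = -19 + 900 = 881$)
$F{\left(184,-116 \right)} + 26258 = 881 + 26258 = 27139$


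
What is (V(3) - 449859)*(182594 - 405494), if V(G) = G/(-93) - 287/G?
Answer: 3109141974100/31 ≈ 1.0029e+11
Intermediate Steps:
V(G) = -287/G - G/93 (V(G) = G*(-1/93) - 287/G = -G/93 - 287/G = -287/G - G/93)
(V(3) - 449859)*(182594 - 405494) = ((-287/3 - 1/93*3) - 449859)*(182594 - 405494) = ((-287*1/3 - 1/31) - 449859)*(-222900) = ((-287/3 - 1/31) - 449859)*(-222900) = (-8900/93 - 449859)*(-222900) = -41845787/93*(-222900) = 3109141974100/31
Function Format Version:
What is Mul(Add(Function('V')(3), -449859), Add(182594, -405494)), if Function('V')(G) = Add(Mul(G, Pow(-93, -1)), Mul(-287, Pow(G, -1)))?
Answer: Rational(3109141974100, 31) ≈ 1.0029e+11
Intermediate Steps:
Function('V')(G) = Add(Mul(-287, Pow(G, -1)), Mul(Rational(-1, 93), G)) (Function('V')(G) = Add(Mul(G, Rational(-1, 93)), Mul(-287, Pow(G, -1))) = Add(Mul(Rational(-1, 93), G), Mul(-287, Pow(G, -1))) = Add(Mul(-287, Pow(G, -1)), Mul(Rational(-1, 93), G)))
Mul(Add(Function('V')(3), -449859), Add(182594, -405494)) = Mul(Add(Add(Mul(-287, Pow(3, -1)), Mul(Rational(-1, 93), 3)), -449859), Add(182594, -405494)) = Mul(Add(Add(Mul(-287, Rational(1, 3)), Rational(-1, 31)), -449859), -222900) = Mul(Add(Add(Rational(-287, 3), Rational(-1, 31)), -449859), -222900) = Mul(Add(Rational(-8900, 93), -449859), -222900) = Mul(Rational(-41845787, 93), -222900) = Rational(3109141974100, 31)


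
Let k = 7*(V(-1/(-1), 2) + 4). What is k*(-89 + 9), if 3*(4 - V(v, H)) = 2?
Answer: -12320/3 ≈ -4106.7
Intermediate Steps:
V(v, H) = 10/3 (V(v, H) = 4 - ⅓*2 = 4 - ⅔ = 10/3)
k = 154/3 (k = 7*(10/3 + 4) = 7*(22/3) = 154/3 ≈ 51.333)
k*(-89 + 9) = 154*(-89 + 9)/3 = (154/3)*(-80) = -12320/3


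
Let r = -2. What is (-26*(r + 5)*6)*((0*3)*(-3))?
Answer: 0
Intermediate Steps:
(-26*(r + 5)*6)*((0*3)*(-3)) = (-26*(-2 + 5)*6)*((0*3)*(-3)) = (-78*6)*(0*(-3)) = -26*18*0 = -468*0 = 0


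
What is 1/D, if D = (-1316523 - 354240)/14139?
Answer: -4713/556921 ≈ -0.0084626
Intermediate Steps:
D = -556921/4713 (D = -1670763*1/14139 = -556921/4713 ≈ -118.17)
1/D = 1/(-556921/4713) = -4713/556921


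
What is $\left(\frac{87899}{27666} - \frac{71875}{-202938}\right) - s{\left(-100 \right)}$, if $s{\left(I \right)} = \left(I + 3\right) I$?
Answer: $- \frac{156438665881}{16133571} \approx -9696.5$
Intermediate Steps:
$s{\left(I \right)} = I \left(3 + I\right)$ ($s{\left(I \right)} = \left(3 + I\right) I = I \left(3 + I\right)$)
$\left(\frac{87899}{27666} - \frac{71875}{-202938}\right) - s{\left(-100 \right)} = \left(\frac{87899}{27666} - \frac{71875}{-202938}\right) - - 100 \left(3 - 100\right) = \left(87899 \cdot \frac{1}{27666} - - \frac{71875}{202938}\right) - \left(-100\right) \left(-97\right) = \left(\frac{3031}{954} + \frac{71875}{202938}\right) - 9700 = \frac{56972819}{16133571} - 9700 = - \frac{156438665881}{16133571}$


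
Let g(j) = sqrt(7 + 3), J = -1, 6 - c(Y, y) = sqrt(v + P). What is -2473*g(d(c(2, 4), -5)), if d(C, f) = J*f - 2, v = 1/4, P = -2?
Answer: -2473*sqrt(10) ≈ -7820.3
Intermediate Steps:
v = 1/4 ≈ 0.25000
c(Y, y) = 6 - I*sqrt(7)/2 (c(Y, y) = 6 - sqrt(1/4 - 2) = 6 - sqrt(-7/4) = 6 - I*sqrt(7)/2)
d(C, f) = -2 - f (d(C, f) = -f - 2 = -2 - f)
g(j) = sqrt(10)
-2473*g(d(c(2, 4), -5)) = -2473*sqrt(10)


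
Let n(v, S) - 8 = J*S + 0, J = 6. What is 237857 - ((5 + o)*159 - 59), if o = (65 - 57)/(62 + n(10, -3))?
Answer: 3082255/13 ≈ 2.3710e+5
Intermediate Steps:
n(v, S) = 8 + 6*S (n(v, S) = 8 + (6*S + 0) = 8 + 6*S)
o = 2/13 (o = (65 - 57)/(62 + (8 + 6*(-3))) = 8/(62 + (8 - 18)) = 8/(62 - 10) = 8/52 = 8*(1/52) = 2/13 ≈ 0.15385)
237857 - ((5 + o)*159 - 59) = 237857 - ((5 + 2/13)*159 - 59) = 237857 - ((67/13)*159 - 59) = 237857 - (10653/13 - 59) = 237857 - 1*9886/13 = 237857 - 9886/13 = 3082255/13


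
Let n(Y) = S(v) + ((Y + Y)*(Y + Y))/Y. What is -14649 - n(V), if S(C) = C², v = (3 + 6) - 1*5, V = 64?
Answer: -14921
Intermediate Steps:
v = 4 (v = 9 - 5 = 4)
n(Y) = 16 + 4*Y (n(Y) = 4² + ((Y + Y)*(Y + Y))/Y = 16 + ((2*Y)*(2*Y))/Y = 16 + (4*Y²)/Y = 16 + 4*Y)
-14649 - n(V) = -14649 - (16 + 4*64) = -14649 - (16 + 256) = -14649 - 1*272 = -14649 - 272 = -14921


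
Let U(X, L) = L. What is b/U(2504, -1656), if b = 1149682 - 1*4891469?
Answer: 3741787/1656 ≈ 2259.5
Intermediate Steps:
b = -3741787 (b = 1149682 - 4891469 = -3741787)
b/U(2504, -1656) = -3741787/(-1656) = -3741787*(-1/1656) = 3741787/1656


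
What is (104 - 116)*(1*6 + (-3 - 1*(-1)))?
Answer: -48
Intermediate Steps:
(104 - 116)*(1*6 + (-3 - 1*(-1))) = -12*(6 + (-3 + 1)) = -12*(6 - 2) = -12*4 = -48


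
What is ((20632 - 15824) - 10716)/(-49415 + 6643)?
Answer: 1477/10693 ≈ 0.13813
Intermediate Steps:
((20632 - 15824) - 10716)/(-49415 + 6643) = (4808 - 10716)/(-42772) = -5908*(-1/42772) = 1477/10693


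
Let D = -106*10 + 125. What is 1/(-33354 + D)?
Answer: -1/34289 ≈ -2.9164e-5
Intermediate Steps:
D = -935 (D = -1060 + 125 = -935)
1/(-33354 + D) = 1/(-33354 - 935) = 1/(-34289) = -1/34289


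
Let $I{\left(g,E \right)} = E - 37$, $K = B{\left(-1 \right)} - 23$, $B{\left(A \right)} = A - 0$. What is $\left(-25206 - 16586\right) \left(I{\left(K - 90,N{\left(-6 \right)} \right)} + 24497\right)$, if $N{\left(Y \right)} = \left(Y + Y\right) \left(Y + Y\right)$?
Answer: $-1028250368$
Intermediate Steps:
$B{\left(A \right)} = A$ ($B{\left(A \right)} = A + 0 = A$)
$N{\left(Y \right)} = 4 Y^{2}$ ($N{\left(Y \right)} = 2 Y 2 Y = 4 Y^{2}$)
$K = -24$ ($K = -1 - 23 = -24$)
$I{\left(g,E \right)} = -37 + E$ ($I{\left(g,E \right)} = E - 37 = -37 + E$)
$\left(-25206 - 16586\right) \left(I{\left(K - 90,N{\left(-6 \right)} \right)} + 24497\right) = \left(-25206 - 16586\right) \left(\left(-37 + 4 \left(-6\right)^{2}\right) + 24497\right) = - 41792 \left(\left(-37 + 4 \cdot 36\right) + 24497\right) = - 41792 \left(\left(-37 + 144\right) + 24497\right) = - 41792 \left(107 + 24497\right) = \left(-41792\right) 24604 = -1028250368$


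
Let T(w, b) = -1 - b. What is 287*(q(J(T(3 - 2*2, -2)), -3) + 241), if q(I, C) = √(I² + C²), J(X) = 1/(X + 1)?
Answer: 69167 + 287*√37/2 ≈ 70040.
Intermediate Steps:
J(X) = 1/(1 + X)
q(I, C) = √(C² + I²)
287*(q(J(T(3 - 2*2, -2)), -3) + 241) = 287*(√((-3)² + (1/(1 + (-1 - 1*(-2))))²) + 241) = 287*(√(9 + (1/(1 + (-1 + 2)))²) + 241) = 287*(√(9 + (1/(1 + 1))²) + 241) = 287*(√(9 + (1/2)²) + 241) = 287*(√(9 + (½)²) + 241) = 287*(√(9 + ¼) + 241) = 287*(√(37/4) + 241) = 287*(√37/2 + 241) = 287*(241 + √37/2) = 69167 + 287*√37/2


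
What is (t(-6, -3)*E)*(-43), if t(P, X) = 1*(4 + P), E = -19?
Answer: -1634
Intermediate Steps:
t(P, X) = 4 + P
(t(-6, -3)*E)*(-43) = ((4 - 6)*(-19))*(-43) = -2*(-19)*(-43) = 38*(-43) = -1634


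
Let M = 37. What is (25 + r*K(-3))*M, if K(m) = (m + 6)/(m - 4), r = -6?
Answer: 7141/7 ≈ 1020.1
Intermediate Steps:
K(m) = (6 + m)/(-4 + m)
(25 + r*K(-3))*M = (25 - 6*(6 - 3)/(-4 - 3))*37 = (25 - 6*3/(-7))*37 = (25 - (-6)*3/7)*37 = (25 - 6*(-3/7))*37 = (25 + 18/7)*37 = (193/7)*37 = 7141/7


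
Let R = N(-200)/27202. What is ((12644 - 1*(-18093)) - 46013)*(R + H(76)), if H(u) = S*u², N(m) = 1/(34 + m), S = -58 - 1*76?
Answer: 199212122610873/16849 ≈ 1.1823e+10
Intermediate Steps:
S = -134 (S = -58 - 76 = -134)
H(u) = -134*u²
R = -1/4515532 (R = 1/((34 - 200)*27202) = (1/27202)/(-166) = -1/166*1/27202 = -1/4515532 ≈ -2.2146e-7)
((12644 - 1*(-18093)) - 46013)*(R + H(76)) = ((12644 - 1*(-18093)) - 46013)*(-1/4515532 - 134*76²) = ((12644 + 18093) - 46013)*(-1/4515532 - 134*5776) = (30737 - 46013)*(-1/4515532 - 773984) = -15276*(-3494949519489/4515532) = 199212122610873/16849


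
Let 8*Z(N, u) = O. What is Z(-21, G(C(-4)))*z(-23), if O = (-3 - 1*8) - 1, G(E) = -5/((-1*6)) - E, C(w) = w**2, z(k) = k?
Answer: 69/2 ≈ 34.500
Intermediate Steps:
G(E) = 5/6 - E (G(E) = -5/(-6) - E = -5*(-1/6) - E = 5/6 - E)
O = -12 (O = (-3 - 8) - 1 = -11 - 1 = -12)
Z(N, u) = -3/2 (Z(N, u) = (1/8)*(-12) = -3/2)
Z(-21, G(C(-4)))*z(-23) = -3/2*(-23) = 69/2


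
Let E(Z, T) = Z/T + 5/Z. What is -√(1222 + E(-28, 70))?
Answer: -√5984965/70 ≈ -34.949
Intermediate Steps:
E(Z, T) = 5/Z + Z/T
-√(1222 + E(-28, 70)) = -√(1222 + (5/(-28) - 28/70)) = -√(1222 + (5*(-1/28) - 28*1/70)) = -√(1222 + (-5/28 - ⅖)) = -√(1222 - 81/140) = -√(170999/140) = -√5984965/70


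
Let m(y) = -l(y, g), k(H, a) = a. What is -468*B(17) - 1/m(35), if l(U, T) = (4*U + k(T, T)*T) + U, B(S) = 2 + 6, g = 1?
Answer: -658943/176 ≈ -3744.0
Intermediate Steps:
B(S) = 8
l(U, T) = T**2 + 5*U (l(U, T) = (4*U + T*T) + U = (4*U + T**2) + U = (T**2 + 4*U) + U = T**2 + 5*U)
m(y) = -1 - 5*y (m(y) = -(1**2 + 5*y) = -(1 + 5*y) = -1 - 5*y)
-468*B(17) - 1/m(35) = -468*8 - 1/(-1 - 5*35) = -3744 - 1/(-1 - 175) = -3744 - 1/(-176) = -3744 - 1*(-1/176) = -3744 + 1/176 = -658943/176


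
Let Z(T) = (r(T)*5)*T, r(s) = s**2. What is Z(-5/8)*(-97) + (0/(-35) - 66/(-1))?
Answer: 94417/512 ≈ 184.41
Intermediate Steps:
Z(T) = 5*T**3 (Z(T) = (T**2*5)*T = (5*T**2)*T = 5*T**3)
Z(-5/8)*(-97) + (0/(-35) - 66/(-1)) = (5*(-5/8)**3)*(-97) + (0/(-35) - 66/(-1)) = (5*(-5*1/8)**3)*(-97) + (0*(-1/35) - 66*(-1)) = (5*(-5/8)**3)*(-97) + (0 + 66) = (5*(-125/512))*(-97) + 66 = -625/512*(-97) + 66 = 60625/512 + 66 = 94417/512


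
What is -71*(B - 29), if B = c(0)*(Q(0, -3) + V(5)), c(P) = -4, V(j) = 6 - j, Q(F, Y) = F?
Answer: 2343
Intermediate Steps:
B = -4 (B = -4*(0 + (6 - 1*5)) = -4*(0 + (6 - 5)) = -4*(0 + 1) = -4*1 = -4)
-71*(B - 29) = -71*(-4 - 29) = -71*(-33) = 2343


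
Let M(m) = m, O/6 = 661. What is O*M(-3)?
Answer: -11898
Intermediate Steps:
O = 3966 (O = 6*661 = 3966)
O*M(-3) = 3966*(-3) = -11898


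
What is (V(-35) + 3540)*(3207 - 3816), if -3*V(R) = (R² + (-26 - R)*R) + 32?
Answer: -1964634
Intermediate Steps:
V(R) = -32/3 - R²/3 - R*(-26 - R)/3 (V(R) = -((R² + (-26 - R)*R) + 32)/3 = -((R² + R*(-26 - R)) + 32)/3 = -(32 + R² + R*(-26 - R))/3 = -32/3 - R²/3 - R*(-26 - R)/3)
(V(-35) + 3540)*(3207 - 3816) = ((-32/3 + (26/3)*(-35)) + 3540)*(3207 - 3816) = ((-32/3 - 910/3) + 3540)*(-609) = (-314 + 3540)*(-609) = 3226*(-609) = -1964634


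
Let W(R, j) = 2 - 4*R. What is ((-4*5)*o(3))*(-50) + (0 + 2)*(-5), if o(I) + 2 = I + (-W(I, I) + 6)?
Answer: 16990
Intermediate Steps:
o(I) = 2 + 5*I (o(I) = -2 + (I + (-(2 - 4*I) + 6)) = -2 + (I + ((-2 + 4*I) + 6)) = -2 + (I + (4 + 4*I)) = -2 + (4 + 5*I) = 2 + 5*I)
((-4*5)*o(3))*(-50) + (0 + 2)*(-5) = ((-4*5)*(2 + 5*3))*(-50) + (0 + 2)*(-5) = -20*(2 + 15)*(-50) + 2*(-5) = -20*17*(-50) - 10 = -340*(-50) - 10 = 17000 - 10 = 16990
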